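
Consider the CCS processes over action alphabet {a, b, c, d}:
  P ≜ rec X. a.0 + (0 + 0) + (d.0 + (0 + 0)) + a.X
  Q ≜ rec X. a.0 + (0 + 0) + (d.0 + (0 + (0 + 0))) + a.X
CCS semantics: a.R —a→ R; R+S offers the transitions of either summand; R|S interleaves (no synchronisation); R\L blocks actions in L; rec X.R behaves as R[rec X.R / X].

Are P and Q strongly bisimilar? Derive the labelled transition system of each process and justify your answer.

P ~ Q

LTS(P): 2 reachable states
  u0 = rec X. a.0 + (0 + 0) + (d.0 + (0 + 0)) + a.X | =a=> u0, =a=> u1, =d=> u1
  u1 = 0 | ·
LTS(Q): 2 reachable states
  v0 = rec X. a.0 + (0 + 0) + (d.0 + (0 + (0 + 0))) + a.X | =a=> v0, =a=> v1, =d=> v1
  v1 = 0 | ·
Partition-refinement fixed point:
  B0 = {u0, v0}
  B1 = {u1, v1}
u0 ∈ B0, v0 ∈ B0 → same block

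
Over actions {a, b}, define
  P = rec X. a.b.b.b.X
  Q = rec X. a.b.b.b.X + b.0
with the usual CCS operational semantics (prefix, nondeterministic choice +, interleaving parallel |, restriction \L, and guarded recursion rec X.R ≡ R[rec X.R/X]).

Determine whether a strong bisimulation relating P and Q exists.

LTS(P): 4 reachable states
  u0 = rec X. a.b.b.b.X | --a--▸ u1
  u1 = b.b.b.(rec X. a.b.b.b.X) | --b--▸ u2
  u2 = b.b.(rec X. a.b.b.b.X) | --b--▸ u3
  u3 = b.(rec X. a.b.b.b.X) | --b--▸ u0
LTS(Q): 5 reachable states
  v0 = rec X. a.b.b.b.X + b.0 | --a--▸ v1, --b--▸ v2
  v1 = b.b.b.(rec X. a.b.b.b.X + b.0) | --b--▸ v3
  v2 = 0 | (no moves)
  v3 = b.b.(rec X. a.b.b.b.X + b.0) | --b--▸ v4
  v4 = b.(rec X. a.b.b.b.X + b.0) | --b--▸ v0
Coarsest stable partition (strong bisimilarity classes):
  B0 = {u0}
  B1 = {u1}
  B2 = {u2}
  B3 = {u3}
  B4 = {v0}
  B5 = {v1}
  B6 = {v3}
  B7 = {v4}
  B8 = {v2}
u0 ∈ B0, v0 ∈ B4 → different blocks

not bisimilar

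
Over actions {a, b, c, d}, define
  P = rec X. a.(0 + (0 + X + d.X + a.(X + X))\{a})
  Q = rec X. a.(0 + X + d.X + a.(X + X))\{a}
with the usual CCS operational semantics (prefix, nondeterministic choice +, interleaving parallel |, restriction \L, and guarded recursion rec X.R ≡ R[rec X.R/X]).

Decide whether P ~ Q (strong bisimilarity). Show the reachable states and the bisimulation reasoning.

Reachable graph of P (3 states):
  s0 = rec X. a.(0 + (0 + X + d.X + a.(X + X))\{a}) has moves —a→ s1
  s1 = 0 + (0 + (rec X. a.(0 + (0 + X + d.X + a.(X + X))\{a})) + d.(rec X. a.(0 + (0 + X + d.X + a.(X + X))\{a})) + a.((rec X. a.(0 + (0 + X + d.X + a.(X + X))\{a})) + (rec X. a.(0 + (0 + X + d.X + a.(X + X))\{a}))))\{a} has moves —d→ s2
  s2 = (rec X. a.(0 + (0 + X + d.X + a.(X + X))\{a}))\{a} has moves ∅
Reachable graph of Q (3 states):
  t0 = rec X. a.(0 + X + d.X + a.(X + X))\{a} has moves —a→ t1
  t1 = (0 + (rec X. a.(0 + X + d.X + a.(X + X))\{a}) + d.(rec X. a.(0 + X + d.X + a.(X + X))\{a}) + a.((rec X. a.(0 + X + d.X + a.(X + X))\{a}) + (rec X. a.(0 + X + d.X + a.(X + X))\{a})))\{a} has moves —d→ t2
  t2 = (rec X. a.(0 + X + d.X + a.(X + X))\{a})\{a} has moves ∅
Bisimilarity quotient blocks:
  B0 = {s0, t0}
  B1 = {s1, t1}
  B2 = {s2, t2}
s0 ∈ B0, t0 ∈ B0 → same block

YES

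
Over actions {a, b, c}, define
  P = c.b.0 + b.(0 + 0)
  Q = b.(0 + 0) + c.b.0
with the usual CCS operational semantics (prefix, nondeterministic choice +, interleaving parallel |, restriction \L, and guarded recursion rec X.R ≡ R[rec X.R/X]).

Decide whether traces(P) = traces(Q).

YES

P's transition system — 4 states:
  m0 = c.b.0 + b.(0 + 0) | ··b··> m1, ··c··> m2
  m1 = 0 + 0 | deadlocked
  m2 = b.0 | ··b··> m3
  m3 = 0 | deadlocked
Q's transition system — 4 states:
  n0 = b.(0 + 0) + c.b.0 | ··b··> n1, ··c··> n2
  n1 = 0 + 0 | deadlocked
  n2 = b.0 | ··b··> n3
  n3 = 0 | deadlocked
Coarsest stable partition (strong bisimilarity classes):
  B0 = {m0, n0}
  B1 = {m1, m3, n1, n3}
  B2 = {m2, n2}
m0 ∈ B0, n0 ∈ B0 → same block
Bisimilar ⇒ trace-equivalent.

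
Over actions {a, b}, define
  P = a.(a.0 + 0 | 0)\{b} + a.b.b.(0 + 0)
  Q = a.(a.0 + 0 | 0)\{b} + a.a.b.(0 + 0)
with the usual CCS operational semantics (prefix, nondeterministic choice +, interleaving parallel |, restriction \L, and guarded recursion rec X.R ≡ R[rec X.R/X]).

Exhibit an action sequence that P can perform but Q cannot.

P's transition system — 6 states:
  m0 = a.(a.0 + 0 | 0)\{b} + a.b.b.(0 + 0) has moves —a→ m1, —a→ m2
  m1 = (a.0 + 0 | 0)\{b} has moves —a→ m3
  m2 = b.b.(0 + 0) has moves —b→ m4
  m3 = 0\{b} has moves (no moves)
  m4 = b.(0 + 0) has moves —b→ m5
  m5 = 0 + 0 has moves (no moves)
Q's transition system — 6 states:
  n0 = a.(a.0 + 0 | 0)\{b} + a.a.b.(0 + 0) has moves —a→ n1, —a→ n2
  n1 = (a.0 + 0 | 0)\{b} has moves —a→ n3
  n2 = a.b.(0 + 0) has moves —a→ n4
  n3 = 0\{b} has moves (no moves)
  n4 = b.(0 + 0) has moves —b→ n5
  n5 = 0 + 0 has moves (no moves)
Run σ = ⟨ab⟩ on P: start {m0}
  after a @ step 1: {m1, m2}
  after b @ step 2: {m4}
  P completes σ.
Run σ = ⟨ab⟩ on Q: start {n0}
  after a @ step 1: {n1, n2}
  after b @ step 2: no successor for Q

ab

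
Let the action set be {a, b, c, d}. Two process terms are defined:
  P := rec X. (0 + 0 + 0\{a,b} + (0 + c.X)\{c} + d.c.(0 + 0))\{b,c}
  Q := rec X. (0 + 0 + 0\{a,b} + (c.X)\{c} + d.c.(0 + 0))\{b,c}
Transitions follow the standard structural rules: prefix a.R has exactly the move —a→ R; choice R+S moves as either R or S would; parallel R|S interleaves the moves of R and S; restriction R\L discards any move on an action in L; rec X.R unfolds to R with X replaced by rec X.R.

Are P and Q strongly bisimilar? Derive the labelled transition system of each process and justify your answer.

bisimilar

LTS(P): 2 reachable states
  u0 = rec X. (0 + 0 + 0\{a,b} + (0 + c.X)\{c} + d.c.(0 + 0))\{b,c} ⊢ -d-> u1
  u1 = (c.(0 + 0))\{b,c} ⊢ ·
LTS(Q): 2 reachable states
  v0 = rec X. (0 + 0 + 0\{a,b} + (c.X)\{c} + d.c.(0 + 0))\{b,c} ⊢ -d-> v1
  v1 = (c.(0 + 0))\{b,c} ⊢ ·
Partition-refinement fixed point:
  B0 = {u0, v0}
  B1 = {u1, v1}
u0 ∈ B0, v0 ∈ B0 → same block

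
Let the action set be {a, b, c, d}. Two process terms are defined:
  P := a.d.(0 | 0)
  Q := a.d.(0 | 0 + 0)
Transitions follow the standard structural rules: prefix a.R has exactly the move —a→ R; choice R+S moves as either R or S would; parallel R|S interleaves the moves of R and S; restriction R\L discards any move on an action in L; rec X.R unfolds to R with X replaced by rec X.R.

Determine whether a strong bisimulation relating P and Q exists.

Reachable graph of P (3 states):
  u0 = a.d.(0 | 0) → =a=> u1
  u1 = d.(0 | 0) → =d=> u2
  u2 = 0 | 0 → ·
Reachable graph of Q (3 states):
  v0 = a.d.(0 | 0 + 0) → =a=> v1
  v1 = d.(0 | 0 + 0) → =d=> v2
  v2 = 0 | 0 + 0 → ·
Partition-refinement fixed point:
  B0 = {u0, v0}
  B1 = {u1, v1}
  B2 = {u2, v2}
u0 ∈ B0, v0 ∈ B0 → same block

bisimilar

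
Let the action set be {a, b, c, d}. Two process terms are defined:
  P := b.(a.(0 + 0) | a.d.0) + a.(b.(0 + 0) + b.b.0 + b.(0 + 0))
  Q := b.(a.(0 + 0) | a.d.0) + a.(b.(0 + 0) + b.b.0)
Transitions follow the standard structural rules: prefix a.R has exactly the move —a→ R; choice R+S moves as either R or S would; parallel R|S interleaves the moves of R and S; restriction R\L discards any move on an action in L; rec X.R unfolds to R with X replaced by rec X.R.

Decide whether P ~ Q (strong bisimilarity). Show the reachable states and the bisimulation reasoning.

P ~ Q

P's transition system — 11 states:
  u0 = b.(a.(0 + 0) | a.d.0) + a.(b.(0 + 0) + b.b.0 + b.(0 + 0)) has moves —a→ u1, —b→ u2
  u1 = b.(0 + 0) + b.b.0 + b.(0 + 0) has moves —b→ u3, —b→ u4
  u2 = a.(0 + 0) | a.d.0 has moves —a→ u5, —a→ u6
  u3 = 0 + 0 has moves stopped
  u4 = b.0 has moves —b→ u7
  u5 = (0 + 0) | a.d.0 has moves —a→ u8
  u6 = a.(0 + 0) | d.0 has moves —a→ u8, —d→ u9
  u7 = 0 has moves stopped
  u8 = (0 + 0) | d.0 has moves —d→ u10
  u9 = a.(0 + 0) | 0 has moves —a→ u10
  u10 = (0 + 0) | 0 has moves stopped
Q's transition system — 11 states:
  v0 = b.(a.(0 + 0) | a.d.0) + a.(b.(0 + 0) + b.b.0) has moves —a→ v1, —b→ v2
  v1 = b.(0 + 0) + b.b.0 has moves —b→ v3, —b→ v4
  v2 = a.(0 + 0) | a.d.0 has moves —a→ v5, —a→ v6
  v3 = 0 + 0 has moves stopped
  v4 = b.0 has moves —b→ v7
  v5 = (0 + 0) | a.d.0 has moves —a→ v8
  v6 = a.(0 + 0) | d.0 has moves —a→ v8, —d→ v9
  v7 = 0 has moves stopped
  v8 = (0 + 0) | d.0 has moves —d→ v10
  v9 = a.(0 + 0) | 0 has moves —a→ v10
  v10 = (0 + 0) | 0 has moves stopped
Bisimilarity quotient blocks:
  B0 = {u0, v0}
  B1 = {u2, v2}
  B2 = {u6, v6}
  B3 = {u8, v8}
  B4 = {u10, u3, u7, v10, v3, v7}
  B5 = {u9, v9}
  B6 = {u5, v5}
  B7 = {u1, v1}
  B8 = {u4, v4}
u0 ∈ B0, v0 ∈ B0 → same block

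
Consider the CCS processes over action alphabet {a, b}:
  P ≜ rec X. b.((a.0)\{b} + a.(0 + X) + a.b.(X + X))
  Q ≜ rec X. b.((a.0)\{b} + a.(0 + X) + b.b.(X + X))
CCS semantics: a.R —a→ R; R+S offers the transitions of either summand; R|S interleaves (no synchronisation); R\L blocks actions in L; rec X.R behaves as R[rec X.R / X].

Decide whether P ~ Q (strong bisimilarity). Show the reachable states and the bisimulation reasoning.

LTS(P): 6 reachable states
  s0 = rec X. b.((a.0)\{b} + a.(0 + X) + a.b.(X + X)) :: =b=> s1
  s1 = (a.0)\{b} + a.(0 + (rec X. b.((a.0)\{b} + a.(0 + X) + a.b.(X + X)))) + a.b.((rec X. b.((a.0)\{b} + a.(0 + X) + a.b.(X + X))) + (rec X. b.((a.0)\{b} + a.(0 + X) + a.b.(X + X)))) :: =a=> s2, =a=> s3, =a=> s4
  s2 = 0 + (rec X. b.((a.0)\{b} + a.(0 + X) + a.b.(X + X))) :: =b=> s1
  s3 = 0\{b} :: stopped
  s4 = b.((rec X. b.((a.0)\{b} + a.(0 + X) + a.b.(X + X))) + (rec X. b.((a.0)\{b} + a.(0 + X) + a.b.(X + X)))) :: =b=> s5
  s5 = (rec X. b.((a.0)\{b} + a.(0 + X) + a.b.(X + X))) + (rec X. b.((a.0)\{b} + a.(0 + X) + a.b.(X + X))) :: =b=> s1
LTS(Q): 6 reachable states
  t0 = rec X. b.((a.0)\{b} + a.(0 + X) + b.b.(X + X)) :: =b=> t1
  t1 = (a.0)\{b} + a.(0 + (rec X. b.((a.0)\{b} + a.(0 + X) + b.b.(X + X)))) + b.b.((rec X. b.((a.0)\{b} + a.(0 + X) + b.b.(X + X))) + (rec X. b.((a.0)\{b} + a.(0 + X) + b.b.(X + X)))) :: =a=> t2, =a=> t3, =b=> t4
  t2 = 0 + (rec X. b.((a.0)\{b} + a.(0 + X) + b.b.(X + X))) :: =b=> t1
  t3 = 0\{b} :: stopped
  t4 = b.((rec X. b.((a.0)\{b} + a.(0 + X) + b.b.(X + X))) + (rec X. b.((a.0)\{b} + a.(0 + X) + b.b.(X + X)))) :: =b=> t5
  t5 = (rec X. b.((a.0)\{b} + a.(0 + X) + b.b.(X + X))) + (rec X. b.((a.0)\{b} + a.(0 + X) + b.b.(X + X))) :: =b=> t1
Partition-refinement fixed point:
  B0 = {s0, s2, s5}
  B1 = {s1}
  B2 = {s3, t3}
  B3 = {s4}
  B4 = {t0, t2, t5}
  B5 = {t1}
  B6 = {t4}
s0 ∈ B0, t0 ∈ B4 → different blocks

P ≁ Q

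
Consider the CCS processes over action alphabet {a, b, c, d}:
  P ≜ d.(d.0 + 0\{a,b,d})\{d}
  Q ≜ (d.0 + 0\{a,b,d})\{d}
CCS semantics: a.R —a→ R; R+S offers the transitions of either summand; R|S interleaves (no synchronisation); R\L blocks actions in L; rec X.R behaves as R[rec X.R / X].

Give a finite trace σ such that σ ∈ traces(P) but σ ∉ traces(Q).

d

P's transition system — 2 states:
  p0 = d.(d.0 + 0\{a,b,d})\{d} has moves —d→ p1
  p1 = (d.0 + 0\{a,b,d})\{d} has moves ∅
Q's transition system — 1 states:
  q0 = (d.0 + 0\{a,b,d})\{d} has moves ∅
Run σ = ⟨d⟩ on P: start {p0}
  step 1 (d): {p1}
  P completes σ.
Run σ = ⟨d⟩ on Q: start {q0}
  step 1 (d): ∅ (Q stuck)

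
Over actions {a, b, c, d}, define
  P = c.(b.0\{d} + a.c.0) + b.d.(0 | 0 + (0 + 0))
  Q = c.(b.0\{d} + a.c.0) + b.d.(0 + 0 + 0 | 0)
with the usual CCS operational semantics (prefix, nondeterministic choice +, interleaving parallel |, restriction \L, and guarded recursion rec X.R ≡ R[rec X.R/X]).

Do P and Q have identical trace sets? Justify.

trace-equivalent

LTS(P): 7 reachable states
  u0 = c.(b.0\{d} + a.c.0) + b.d.(0 | 0 + (0 + 0)) → —b→ u1, —c→ u2
  u1 = d.(0 | 0 + (0 + 0)) → —d→ u3
  u2 = b.0\{d} + a.c.0 → —a→ u4, —b→ u5
  u3 = 0 | 0 + (0 + 0) → (no moves)
  u4 = c.0 → —c→ u6
  u5 = 0\{d} → (no moves)
  u6 = 0 → (no moves)
LTS(Q): 7 reachable states
  v0 = c.(b.0\{d} + a.c.0) + b.d.(0 + 0 + 0 | 0) → —b→ v1, —c→ v2
  v1 = d.(0 + 0 + 0 | 0) → —d→ v3
  v2 = b.0\{d} + a.c.0 → —a→ v4, —b→ v5
  v3 = 0 + 0 + 0 | 0 → (no moves)
  v4 = c.0 → —c→ v6
  v5 = 0\{d} → (no moves)
  v6 = 0 → (no moves)
Coarsest stable partition (strong bisimilarity classes):
  B0 = {u0, v0}
  B1 = {u2, v2}
  B2 = {u3, u5, u6, v3, v5, v6}
  B3 = {u4, v4}
  B4 = {u1, v1}
u0 ∈ B0, v0 ∈ B0 → same block
Bisimilar ⇒ trace-equivalent.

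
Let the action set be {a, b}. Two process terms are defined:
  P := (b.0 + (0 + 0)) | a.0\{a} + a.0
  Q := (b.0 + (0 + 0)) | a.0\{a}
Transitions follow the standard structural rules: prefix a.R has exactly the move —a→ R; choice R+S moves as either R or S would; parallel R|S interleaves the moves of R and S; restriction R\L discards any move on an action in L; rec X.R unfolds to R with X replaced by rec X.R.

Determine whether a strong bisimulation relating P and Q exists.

LTS(P): 5 reachable states
  s0 = (b.0 + (0 + 0)) | a.0\{a} + a.0 :: -a-> s1, -a-> s2, -b-> s3
  s1 = (b.0 + (0 + 0)) | 0\{a} :: -b-> s4
  s2 = 0 :: ∅
  s3 = 0 | a.0\{a} :: -a-> s4
  s4 = 0 | 0\{a} :: ∅
LTS(Q): 4 reachable states
  t0 = (b.0 + (0 + 0)) | a.0\{a} :: -a-> t1, -b-> t2
  t1 = (b.0 + (0 + 0)) | 0\{a} :: -b-> t3
  t2 = 0 | a.0\{a} :: -a-> t3
  t3 = 0 | 0\{a} :: ∅
Partition-refinement fixed point:
  B0 = {s0}
  B1 = {s2, s4, t3}
  B2 = {s1, t1}
  B3 = {s3, t2}
  B4 = {t0}
s0 ∈ B0, t0 ∈ B4 → different blocks

NO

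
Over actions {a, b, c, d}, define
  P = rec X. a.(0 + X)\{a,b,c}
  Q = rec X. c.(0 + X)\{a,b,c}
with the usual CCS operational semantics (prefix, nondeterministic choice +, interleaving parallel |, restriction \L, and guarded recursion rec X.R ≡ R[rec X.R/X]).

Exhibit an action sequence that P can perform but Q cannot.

LTS(P): 2 reachable states
  u0 = rec X. a.(0 + X)\{a,b,c} → ··a··> u1
  u1 = (0 + (rec X. a.(0 + X)\{a,b,c}))\{a,b,c} → ∅
LTS(Q): 2 reachable states
  v0 = rec X. c.(0 + X)\{a,b,c} → ··c··> v1
  v1 = (0 + (rec X. c.(0 + X)\{a,b,c}))\{a,b,c} → ∅
Executing a from P (initial set {u0}):
  [1] a ⇒ {u1}
  P completes σ.
Executing a from Q (initial set {v0}):
  [1] a ⇒ no successor for Q

a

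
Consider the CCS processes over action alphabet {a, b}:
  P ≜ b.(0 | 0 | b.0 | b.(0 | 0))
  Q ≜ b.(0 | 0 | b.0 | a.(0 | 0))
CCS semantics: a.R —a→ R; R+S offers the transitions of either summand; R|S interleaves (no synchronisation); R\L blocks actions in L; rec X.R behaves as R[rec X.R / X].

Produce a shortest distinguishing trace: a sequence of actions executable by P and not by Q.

P's transition system — 5 states:
  m0 = b.(0 | 0 | b.0 | b.(0 | 0)) has moves --b--▸ m1
  m1 = 0 | 0 | b.0 | b.(0 | 0) has moves --b--▸ m2, --b--▸ m3
  m2 = 0 | 0 | 0 | b.(0 | 0) has moves --b--▸ m4
  m3 = 0 | 0 | b.0 | (0 | 0) has moves --b--▸ m4
  m4 = 0 | 0 | 0 | (0 | 0) has moves stopped
Q's transition system — 5 states:
  n0 = b.(0 | 0 | b.0 | a.(0 | 0)) has moves --b--▸ n1
  n1 = 0 | 0 | b.0 | a.(0 | 0) has moves --a--▸ n2, --b--▸ n3
  n2 = 0 | 0 | b.0 | (0 | 0) has moves --b--▸ n4
  n3 = 0 | 0 | 0 | a.(0 | 0) has moves --a--▸ n4
  n4 = 0 | 0 | 0 | (0 | 0) has moves stopped
Executing bbb from P (initial set {m0}):
  after b @ step 1: {m1}
  after b @ step 2: {m2, m3}
  after b @ step 3: {m4}
  ✓ P
Executing bbb from Q (initial set {n0}):
  after b @ step 1: {n1}
  after b @ step 2: {n3}
  after b @ step 3: no successor for Q

bbb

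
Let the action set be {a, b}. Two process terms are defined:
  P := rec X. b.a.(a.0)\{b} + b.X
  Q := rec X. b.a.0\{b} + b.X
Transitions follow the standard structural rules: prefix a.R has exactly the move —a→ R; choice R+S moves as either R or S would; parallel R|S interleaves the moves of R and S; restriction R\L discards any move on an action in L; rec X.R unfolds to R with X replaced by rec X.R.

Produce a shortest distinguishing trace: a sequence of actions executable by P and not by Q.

P's transition system — 4 states:
  p0 = rec X. b.a.(a.0)\{b} + b.X ⊢ --b--▸ p0, --b--▸ p1
  p1 = a.(a.0)\{b} ⊢ --a--▸ p2
  p2 = (a.0)\{b} ⊢ --a--▸ p3
  p3 = 0\{b} ⊢ deadlocked
Q's transition system — 3 states:
  q0 = rec X. b.a.0\{b} + b.X ⊢ --b--▸ q0, --b--▸ q1
  q1 = a.0\{b} ⊢ --a--▸ q2
  q2 = 0\{b} ⊢ deadlocked
Executing baa from P (initial set {p0}):
  after b @ step 1: {p0, p1}
  after a @ step 2: {p2}
  after a @ step 3: {p3}
  ✓ P
Executing baa from Q (initial set {q0}):
  after b @ step 1: {q0, q1}
  after a @ step 2: {q2}
  after a @ step 3: ∅  — Q cannot continue

baa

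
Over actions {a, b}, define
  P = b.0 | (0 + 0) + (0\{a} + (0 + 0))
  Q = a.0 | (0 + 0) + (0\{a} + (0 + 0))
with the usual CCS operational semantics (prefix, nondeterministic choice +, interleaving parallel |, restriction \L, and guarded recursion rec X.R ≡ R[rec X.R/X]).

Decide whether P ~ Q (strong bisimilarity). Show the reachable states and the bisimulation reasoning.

P ≁ Q

LTS(P): 2 reachable states
  s0 = b.0 | (0 + 0) + (0\{a} + (0 + 0)) :: ··b··> s1
  s1 = 0 | (0 + 0) :: (no moves)
LTS(Q): 2 reachable states
  t0 = a.0 | (0 + 0) + (0\{a} + (0 + 0)) :: ··a··> t1
  t1 = 0 | (0 + 0) :: (no moves)
Coarsest stable partition (strong bisimilarity classes):
  B0 = {s0}
  B1 = {s1, t1}
  B2 = {t0}
s0 ∈ B0, t0 ∈ B2 → different blocks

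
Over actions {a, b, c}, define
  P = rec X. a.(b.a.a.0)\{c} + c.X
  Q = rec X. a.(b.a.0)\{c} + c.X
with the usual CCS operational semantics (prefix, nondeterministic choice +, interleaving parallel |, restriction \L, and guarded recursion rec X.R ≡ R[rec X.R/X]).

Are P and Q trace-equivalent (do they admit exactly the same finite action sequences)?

NO — witness ⟨abaa⟩

P's transition system — 5 states:
  u0 = rec X. a.(b.a.a.0)\{c} + c.X ⊢ --a--▸ u1, --c--▸ u0
  u1 = (b.a.a.0)\{c} ⊢ --b--▸ u2
  u2 = (a.a.0)\{c} ⊢ --a--▸ u3
  u3 = (a.0)\{c} ⊢ --a--▸ u4
  u4 = 0\{c} ⊢ (no moves)
Q's transition system — 4 states:
  v0 = rec X. a.(b.a.0)\{c} + c.X ⊢ --a--▸ v1, --c--▸ v0
  v1 = (b.a.0)\{c} ⊢ --b--▸ v2
  v2 = (a.0)\{c} ⊢ --a--▸ v3
  v3 = 0\{c} ⊢ (no moves)
Executing abaa from P (initial set {u0}):
  step 1 (a): {u1}
  step 2 (b): {u2}
  step 3 (a): {u3}
  step 4 (a): {u4}
  — P admits the full trace.
Executing abaa from Q (initial set {v0}):
  step 1 (a): {v1}
  step 2 (b): {v2}
  step 3 (a): {v3}
  step 4 (a): ∅ (Q stuck)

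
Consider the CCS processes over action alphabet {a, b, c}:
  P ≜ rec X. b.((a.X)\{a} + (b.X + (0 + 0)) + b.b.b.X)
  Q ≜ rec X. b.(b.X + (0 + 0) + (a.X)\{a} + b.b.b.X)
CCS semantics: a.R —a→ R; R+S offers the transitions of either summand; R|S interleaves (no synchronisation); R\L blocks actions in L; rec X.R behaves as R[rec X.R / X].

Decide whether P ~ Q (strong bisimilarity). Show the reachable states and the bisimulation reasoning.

P's transition system — 4 states:
  m0 = rec X. b.((a.X)\{a} + (b.X + (0 + 0)) + b.b.b.X) has moves =b=> m1
  m1 = (a.(rec X. b.((a.X)\{a} + (b.X + (0 + 0)) + b.b.b.X)))\{a} + (b.(rec X. b.((a.X)\{a} + (b.X + (0 + 0)) + b.b.b.X)) + (0 + 0)) + b.b.b.(rec X. b.((a.X)\{a} + (b.X + (0 + 0)) + b.b.b.X)) has moves =b=> m0, =b=> m2
  m2 = b.b.(rec X. b.((a.X)\{a} + (b.X + (0 + 0)) + b.b.b.X)) has moves =b=> m3
  m3 = b.(rec X. b.((a.X)\{a} + (b.X + (0 + 0)) + b.b.b.X)) has moves =b=> m0
Q's transition system — 4 states:
  n0 = rec X. b.(b.X + (0 + 0) + (a.X)\{a} + b.b.b.X) has moves =b=> n1
  n1 = b.(rec X. b.(b.X + (0 + 0) + (a.X)\{a} + b.b.b.X)) + (0 + 0) + (a.(rec X. b.(b.X + (0 + 0) + (a.X)\{a} + b.b.b.X)))\{a} + b.b.b.(rec X. b.(b.X + (0 + 0) + (a.X)\{a} + b.b.b.X)) has moves =b=> n0, =b=> n2
  n2 = b.b.(rec X. b.(b.X + (0 + 0) + (a.X)\{a} + b.b.b.X)) has moves =b=> n3
  n3 = b.(rec X. b.(b.X + (0 + 0) + (a.X)\{a} + b.b.b.X)) has moves =b=> n0
Partition-refinement fixed point:
  B0 = {m0, m1, m2, m3, n0, n1, n2, n3}
m0 ∈ B0, n0 ∈ B0 → same block

YES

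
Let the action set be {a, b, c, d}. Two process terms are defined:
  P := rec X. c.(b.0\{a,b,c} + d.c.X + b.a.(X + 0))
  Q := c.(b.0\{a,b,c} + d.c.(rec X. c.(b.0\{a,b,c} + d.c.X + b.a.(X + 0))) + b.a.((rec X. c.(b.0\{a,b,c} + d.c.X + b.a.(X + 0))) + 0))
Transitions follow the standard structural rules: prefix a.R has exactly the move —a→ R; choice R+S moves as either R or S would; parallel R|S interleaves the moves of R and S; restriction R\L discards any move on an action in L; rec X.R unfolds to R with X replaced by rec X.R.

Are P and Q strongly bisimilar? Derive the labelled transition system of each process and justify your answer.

bisimilar

Reachable graph of P (6 states):
  u0 = rec X. c.(b.0\{a,b,c} + d.c.X + b.a.(X + 0)) :: =c=> u1
  u1 = b.0\{a,b,c} + d.c.(rec X. c.(b.0\{a,b,c} + d.c.X + b.a.(X + 0))) + b.a.((rec X. c.(b.0\{a,b,c} + d.c.X + b.a.(X + 0))) + 0) :: =b=> u2, =b=> u3, =d=> u4
  u2 = 0\{a,b,c} :: ∅
  u3 = a.((rec X. c.(b.0\{a,b,c} + d.c.X + b.a.(X + 0))) + 0) :: =a=> u5
  u4 = c.(rec X. c.(b.0\{a,b,c} + d.c.X + b.a.(X + 0))) :: =c=> u0
  u5 = (rec X. c.(b.0\{a,b,c} + d.c.X + b.a.(X + 0))) + 0 :: =c=> u1
Reachable graph of Q (7 states):
  v0 = c.(b.0\{a,b,c} + d.c.(rec X. c.(b.0\{a,b,c} + d.c.X + b.a.(X + 0))) + b.a.((rec X. c.(b.0\{a,b,c} + d.c.X + b.a.(X + 0))) + 0)) :: =c=> v1
  v1 = b.0\{a,b,c} + d.c.(rec X. c.(b.0\{a,b,c} + d.c.X + b.a.(X + 0))) + b.a.((rec X. c.(b.0\{a,b,c} + d.c.X + b.a.(X + 0))) + 0) :: =b=> v2, =b=> v3, =d=> v4
  v2 = 0\{a,b,c} :: ∅
  v3 = a.((rec X. c.(b.0\{a,b,c} + d.c.X + b.a.(X + 0))) + 0) :: =a=> v5
  v4 = c.(rec X. c.(b.0\{a,b,c} + d.c.X + b.a.(X + 0))) :: =c=> v6
  v5 = (rec X. c.(b.0\{a,b,c} + d.c.X + b.a.(X + 0))) + 0 :: =c=> v1
  v6 = rec X. c.(b.0\{a,b,c} + d.c.X + b.a.(X + 0)) :: =c=> v1
Bisimilarity quotient blocks:
  B0 = {u0, u5, v0, v5, v6}
  B1 = {u1, v1}
  B2 = {u2, v2}
  B3 = {u3, v3}
  B4 = {u4, v4}
u0 ∈ B0, v0 ∈ B0 → same block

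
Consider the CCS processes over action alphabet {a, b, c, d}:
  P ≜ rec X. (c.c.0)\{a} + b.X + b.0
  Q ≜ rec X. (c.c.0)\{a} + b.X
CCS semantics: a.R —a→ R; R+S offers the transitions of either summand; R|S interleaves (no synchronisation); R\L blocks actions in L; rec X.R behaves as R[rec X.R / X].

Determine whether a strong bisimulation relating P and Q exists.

LTS(P): 4 reachable states
  m0 = rec X. (c.c.0)\{a} + b.X + b.0 | —b→ m0, —b→ m1, —c→ m2
  m1 = 0 | ∅
  m2 = (c.0)\{a} | —c→ m3
  m3 = 0\{a} | ∅
LTS(Q): 3 reachable states
  n0 = rec X. (c.c.0)\{a} + b.X | —b→ n0, —c→ n1
  n1 = (c.0)\{a} | —c→ n2
  n2 = 0\{a} | ∅
Partition-refinement fixed point:
  B0 = {m0}
  B1 = {m2, n1}
  B2 = {m1, m3, n2}
  B3 = {n0}
m0 ∈ B0, n0 ∈ B3 → different blocks

NO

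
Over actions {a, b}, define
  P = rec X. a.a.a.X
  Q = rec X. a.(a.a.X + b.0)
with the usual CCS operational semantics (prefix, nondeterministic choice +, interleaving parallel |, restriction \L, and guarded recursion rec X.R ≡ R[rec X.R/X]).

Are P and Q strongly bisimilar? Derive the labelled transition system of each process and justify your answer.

Reachable graph of P (3 states):
  p0 = rec X. a.a.a.X ⊢ —a→ p1
  p1 = a.a.(rec X. a.a.a.X) ⊢ —a→ p2
  p2 = a.(rec X. a.a.a.X) ⊢ —a→ p0
Reachable graph of Q (4 states):
  q0 = rec X. a.(a.a.X + b.0) ⊢ —a→ q1
  q1 = a.a.(rec X. a.(a.a.X + b.0)) + b.0 ⊢ —a→ q2, —b→ q3
  q2 = a.(rec X. a.(a.a.X + b.0)) ⊢ —a→ q0
  q3 = 0 ⊢ ·
Partition-refinement fixed point:
  B0 = {p0, p1, p2}
  B1 = {q0}
  B2 = {q1}
  B3 = {q2}
  B4 = {q3}
p0 ∈ B0, q0 ∈ B1 → different blocks

P ≁ Q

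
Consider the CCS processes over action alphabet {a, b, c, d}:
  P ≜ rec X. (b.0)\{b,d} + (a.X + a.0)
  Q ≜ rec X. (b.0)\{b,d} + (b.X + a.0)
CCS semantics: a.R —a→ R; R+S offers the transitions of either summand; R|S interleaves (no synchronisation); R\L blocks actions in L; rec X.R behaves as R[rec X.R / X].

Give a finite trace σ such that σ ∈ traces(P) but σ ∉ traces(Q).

LTS(P): 2 reachable states
  m0 = rec X. (b.0)\{b,d} + (a.X + a.0) → --a--▸ m0, --a--▸ m1
  m1 = 0 → stopped
LTS(Q): 2 reachable states
  n0 = rec X. (b.0)\{b,d} + (b.X + a.0) → --a--▸ n1, --b--▸ n0
  n1 = 0 → stopped
Executing aa from P (initial set {m0}):
  [1] a ⇒ {m0, m1}
  [2] a ⇒ {m0, m1}
  P completes σ.
Executing aa from Q (initial set {n0}):
  [1] a ⇒ {n1}
  [2] a ⇒ no successor for Q

aa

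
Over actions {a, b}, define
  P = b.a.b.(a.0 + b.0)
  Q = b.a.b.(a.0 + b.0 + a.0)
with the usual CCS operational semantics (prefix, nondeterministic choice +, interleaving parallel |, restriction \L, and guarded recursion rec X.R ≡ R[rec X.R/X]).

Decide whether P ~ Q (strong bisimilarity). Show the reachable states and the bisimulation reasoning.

YES

P's transition system — 5 states:
  p0 = b.a.b.(a.0 + b.0) has moves —b→ p1
  p1 = a.b.(a.0 + b.0) has moves —a→ p2
  p2 = b.(a.0 + b.0) has moves —b→ p3
  p3 = a.0 + b.0 has moves —a→ p4, —b→ p4
  p4 = 0 has moves deadlocked
Q's transition system — 5 states:
  q0 = b.a.b.(a.0 + b.0 + a.0) has moves —b→ q1
  q1 = a.b.(a.0 + b.0 + a.0) has moves —a→ q2
  q2 = b.(a.0 + b.0 + a.0) has moves —b→ q3
  q3 = a.0 + b.0 + a.0 has moves —a→ q4, —b→ q4
  q4 = 0 has moves deadlocked
Partition-refinement fixed point:
  B0 = {p0, q0}
  B1 = {p1, q1}
  B2 = {p2, q2}
  B3 = {p3, q3}
  B4 = {p4, q4}
p0 ∈ B0, q0 ∈ B0 → same block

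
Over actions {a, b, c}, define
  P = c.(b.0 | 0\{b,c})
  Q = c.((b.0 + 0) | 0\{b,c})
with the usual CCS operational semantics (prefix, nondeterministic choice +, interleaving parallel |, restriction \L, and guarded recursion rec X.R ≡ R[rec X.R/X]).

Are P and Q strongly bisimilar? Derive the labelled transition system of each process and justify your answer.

YES

LTS(P): 3 reachable states
  s0 = c.(b.0 | 0\{b,c}) → —c→ s1
  s1 = b.0 | 0\{b,c} → —b→ s2
  s2 = 0 | 0\{b,c} → stopped
LTS(Q): 3 reachable states
  t0 = c.((b.0 + 0) | 0\{b,c}) → —c→ t1
  t1 = (b.0 + 0) | 0\{b,c} → —b→ t2
  t2 = 0 | 0\{b,c} → stopped
Partition-refinement fixed point:
  B0 = {s0, t0}
  B1 = {s1, t1}
  B2 = {s2, t2}
s0 ∈ B0, t0 ∈ B0 → same block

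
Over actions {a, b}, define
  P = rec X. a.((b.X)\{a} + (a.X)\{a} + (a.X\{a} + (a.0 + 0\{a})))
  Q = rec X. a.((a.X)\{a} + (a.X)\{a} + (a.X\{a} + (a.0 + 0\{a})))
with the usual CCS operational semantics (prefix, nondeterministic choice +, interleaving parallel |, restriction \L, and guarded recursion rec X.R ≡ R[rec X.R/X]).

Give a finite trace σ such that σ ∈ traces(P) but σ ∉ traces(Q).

LTS(P): 4 reachable states
  s0 = rec X. a.((b.X)\{a} + (a.X)\{a} + (a.X\{a} + (a.0 + 0\{a}))) | ··a··> s1
  s1 = (b.(rec X. a.((b.X)\{a} + (a.X)\{a} + (a.X\{a} + (a.0 + 0\{a})))))\{a} + (a.(rec X. a.((b.X)\{a} + (a.X)\{a} + (a.X\{a} + (a.0 + 0\{a})))))\{a} + (a.(rec X. a.((b.X)\{a} + (a.X)\{a} + (a.X\{a} + (a.0 + 0\{a}))))\{a} + (a.0 + 0\{a})) | ··a··> s2, ··a··> s3, ··b··> s2
  s2 = (rec X. a.((b.X)\{a} + (a.X)\{a} + (a.X\{a} + (a.0 + 0\{a}))))\{a} | stopped
  s3 = 0 | stopped
LTS(Q): 4 reachable states
  t0 = rec X. a.((a.X)\{a} + (a.X)\{a} + (a.X\{a} + (a.0 + 0\{a}))) | ··a··> t1
  t1 = (a.(rec X. a.((a.X)\{a} + (a.X)\{a} + (a.X\{a} + (a.0 + 0\{a})))))\{a} + (a.(rec X. a.((a.X)\{a} + (a.X)\{a} + (a.X\{a} + (a.0 + 0\{a})))))\{a} + (a.(rec X. a.((a.X)\{a} + (a.X)\{a} + (a.X\{a} + (a.0 + 0\{a}))))\{a} + (a.0 + 0\{a})) | ··a··> t2, ··a··> t3
  t2 = (rec X. a.((a.X)\{a} + (a.X)\{a} + (a.X\{a} + (a.0 + 0\{a}))))\{a} | stopped
  t3 = 0 | stopped
Run σ = ⟨ab⟩ on P: start {s0}
  after a @ step 1: {s1}
  after b @ step 2: {s2}
  P completes σ.
Run σ = ⟨ab⟩ on Q: start {t0}
  after a @ step 1: {t1}
  after b @ step 2: ∅ (Q stuck)

ab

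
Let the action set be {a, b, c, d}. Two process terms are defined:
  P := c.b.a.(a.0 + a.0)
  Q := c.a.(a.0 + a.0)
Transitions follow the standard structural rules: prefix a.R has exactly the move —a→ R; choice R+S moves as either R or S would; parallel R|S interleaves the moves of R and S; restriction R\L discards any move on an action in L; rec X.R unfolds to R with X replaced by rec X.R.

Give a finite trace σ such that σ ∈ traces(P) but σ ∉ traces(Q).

LTS(P): 5 reachable states
  p0 = c.b.a.(a.0 + a.0) → =c=> p1
  p1 = b.a.(a.0 + a.0) → =b=> p2
  p2 = a.(a.0 + a.0) → =a=> p3
  p3 = a.0 + a.0 → =a=> p4
  p4 = 0 → stopped
LTS(Q): 4 reachable states
  q0 = c.a.(a.0 + a.0) → =c=> q1
  q1 = a.(a.0 + a.0) → =a=> q2
  q2 = a.0 + a.0 → =a=> q3
  q3 = 0 → stopped
Executing cb from P (initial set {p0}):
  step 1 (c): {p1}
  step 2 (b): {p2}
  ✓ P
Executing cb from Q (initial set {q0}):
  step 1 (c): {q1}
  step 2 (b): ∅ (Q stuck)

cb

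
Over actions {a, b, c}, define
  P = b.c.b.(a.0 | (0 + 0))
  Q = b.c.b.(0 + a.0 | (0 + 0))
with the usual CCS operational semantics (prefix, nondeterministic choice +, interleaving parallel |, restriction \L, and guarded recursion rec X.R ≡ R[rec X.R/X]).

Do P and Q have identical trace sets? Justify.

LTS(P): 5 reachable states
  p0 = b.c.b.(a.0 | (0 + 0)) has moves —b→ p1
  p1 = c.b.(a.0 | (0 + 0)) has moves —c→ p2
  p2 = b.(a.0 | (0 + 0)) has moves —b→ p3
  p3 = a.0 | (0 + 0) has moves —a→ p4
  p4 = 0 | (0 + 0) has moves stopped
LTS(Q): 5 reachable states
  q0 = b.c.b.(0 + a.0 | (0 + 0)) has moves —b→ q1
  q1 = c.b.(0 + a.0 | (0 + 0)) has moves —c→ q2
  q2 = b.(0 + a.0 | (0 + 0)) has moves —b→ q3
  q3 = 0 + a.0 | (0 + 0) has moves —a→ q4
  q4 = 0 | (0 + 0) has moves stopped
Partition-refinement fixed point:
  B0 = {p0, q0}
  B1 = {p1, q1}
  B2 = {p2, q2}
  B3 = {p3, q3}
  B4 = {p4, q4}
p0 ∈ B0, q0 ∈ B0 → same block
Bisimilar ⇒ trace-equivalent.

trace-equivalent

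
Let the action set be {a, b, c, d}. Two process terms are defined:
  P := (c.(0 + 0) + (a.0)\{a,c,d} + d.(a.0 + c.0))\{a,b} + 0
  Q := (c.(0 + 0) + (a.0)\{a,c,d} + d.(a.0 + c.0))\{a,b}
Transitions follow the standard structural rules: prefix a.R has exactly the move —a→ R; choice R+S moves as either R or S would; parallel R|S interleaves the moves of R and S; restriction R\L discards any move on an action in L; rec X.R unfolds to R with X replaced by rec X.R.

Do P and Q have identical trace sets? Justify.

trace-equivalent

P's transition system — 4 states:
  m0 = (c.(0 + 0) + (a.0)\{a,c,d} + d.(a.0 + c.0))\{a,b} + 0 | ··c··> m1, ··d··> m2
  m1 = (0 + 0)\{a,b} | ·
  m2 = (a.0 + c.0)\{a,b} | ··c··> m3
  m3 = 0\{a,b} | ·
Q's transition system — 4 states:
  n0 = (c.(0 + 0) + (a.0)\{a,c,d} + d.(a.0 + c.0))\{a,b} | ··c··> n1, ··d··> n2
  n1 = (0 + 0)\{a,b} | ·
  n2 = (a.0 + c.0)\{a,b} | ··c··> n3
  n3 = 0\{a,b} | ·
Bisimilarity quotient blocks:
  B0 = {m0, n0}
  B1 = {m1, m3, n1, n3}
  B2 = {m2, n2}
m0 ∈ B0, n0 ∈ B0 → same block
Bisimilar ⇒ trace-equivalent.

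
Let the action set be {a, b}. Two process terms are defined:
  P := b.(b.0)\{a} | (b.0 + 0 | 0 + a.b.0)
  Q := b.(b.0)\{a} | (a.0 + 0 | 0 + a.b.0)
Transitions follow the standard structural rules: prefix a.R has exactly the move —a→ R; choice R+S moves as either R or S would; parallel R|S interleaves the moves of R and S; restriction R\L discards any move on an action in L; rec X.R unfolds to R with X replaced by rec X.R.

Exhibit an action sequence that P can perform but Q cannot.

bbb

LTS(P): 9 reachable states
  u0 = b.(b.0)\{a} | (b.0 + 0 | 0 + a.b.0) | =a=> u1, =b=> u2, =b=> u3
  u1 = b.(b.0)\{a} | b.0 | =b=> u3, =b=> u4
  u2 = (b.0)\{a} | (b.0 + 0 | 0 + a.b.0) | =a=> u4, =b=> u5, =b=> u6
  u3 = b.(b.0)\{a} | 0 | =b=> u5
  u4 = (b.0)\{a} | b.0 | =b=> u5, =b=> u7
  u5 = (b.0)\{a} | 0 | =b=> u8
  u6 = 0\{a} | (b.0 + 0 | 0 + a.b.0) | =a=> u7, =b=> u8
  u7 = 0\{a} | b.0 | =b=> u8
  u8 = 0\{a} | 0 | ∅
LTS(Q): 9 reachable states
  v0 = b.(b.0)\{a} | (a.0 + 0 | 0 + a.b.0) | =a=> v1, =a=> v2, =b=> v3
  v1 = b.(b.0)\{a} | 0 | =b=> v4
  v2 = b.(b.0)\{a} | b.0 | =b=> v1, =b=> v5
  v3 = (b.0)\{a} | (a.0 + 0 | 0 + a.b.0) | =a=> v4, =a=> v5, =b=> v6
  v4 = (b.0)\{a} | 0 | =b=> v7
  v5 = (b.0)\{a} | b.0 | =b=> v4, =b=> v8
  v6 = 0\{a} | (a.0 + 0 | 0 + a.b.0) | =a=> v7, =a=> v8
  v7 = 0\{a} | 0 | ∅
  v8 = 0\{a} | b.0 | =b=> v7
Trace ⟨bbb⟩ through P, begin at {u0}:
  after b @ step 1: {u2, u3}
  after b @ step 2: {u5, u6}
  after b @ step 3: {u8}
  P completes σ.
Trace ⟨bbb⟩ through Q, begin at {v0}:
  after b @ step 1: {v3}
  after b @ step 2: {v6}
  after b @ step 3: ∅ (Q stuck)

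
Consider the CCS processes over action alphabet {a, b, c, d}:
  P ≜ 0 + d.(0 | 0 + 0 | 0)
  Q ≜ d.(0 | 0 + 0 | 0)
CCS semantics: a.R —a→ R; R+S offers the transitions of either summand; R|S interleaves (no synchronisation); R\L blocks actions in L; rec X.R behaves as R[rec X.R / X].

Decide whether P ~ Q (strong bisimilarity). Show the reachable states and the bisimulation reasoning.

P ~ Q

Reachable graph of P (2 states):
  s0 = 0 + d.(0 | 0 + 0 | 0) ⊢ -d-> s1
  s1 = 0 | 0 + 0 | 0 ⊢ ∅
Reachable graph of Q (2 states):
  t0 = d.(0 | 0 + 0 | 0) ⊢ -d-> t1
  t1 = 0 | 0 + 0 | 0 ⊢ ∅
Bisimilarity quotient blocks:
  B0 = {s0, t0}
  B1 = {s1, t1}
s0 ∈ B0, t0 ∈ B0 → same block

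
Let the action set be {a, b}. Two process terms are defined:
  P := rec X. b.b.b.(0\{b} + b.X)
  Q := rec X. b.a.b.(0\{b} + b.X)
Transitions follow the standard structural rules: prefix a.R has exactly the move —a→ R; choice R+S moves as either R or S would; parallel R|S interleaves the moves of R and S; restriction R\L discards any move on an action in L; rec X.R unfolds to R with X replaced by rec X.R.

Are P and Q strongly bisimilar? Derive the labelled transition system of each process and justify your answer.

not bisimilar

LTS(P): 4 reachable states
  u0 = rec X. b.b.b.(0\{b} + b.X) | —b→ u1
  u1 = b.b.(0\{b} + b.(rec X. b.b.b.(0\{b} + b.X))) | —b→ u2
  u2 = b.(0\{b} + b.(rec X. b.b.b.(0\{b} + b.X))) | —b→ u3
  u3 = 0\{b} + b.(rec X. b.b.b.(0\{b} + b.X)) | —b→ u0
LTS(Q): 4 reachable states
  v0 = rec X. b.a.b.(0\{b} + b.X) | —b→ v1
  v1 = a.b.(0\{b} + b.(rec X. b.a.b.(0\{b} + b.X))) | —a→ v2
  v2 = b.(0\{b} + b.(rec X. b.a.b.(0\{b} + b.X))) | —b→ v3
  v3 = 0\{b} + b.(rec X. b.a.b.(0\{b} + b.X)) | —b→ v0
Partition-refinement fixed point:
  B0 = {u0, u1, u2, u3}
  B1 = {v0}
  B2 = {v1}
  B3 = {v2}
  B4 = {v3}
u0 ∈ B0, v0 ∈ B1 → different blocks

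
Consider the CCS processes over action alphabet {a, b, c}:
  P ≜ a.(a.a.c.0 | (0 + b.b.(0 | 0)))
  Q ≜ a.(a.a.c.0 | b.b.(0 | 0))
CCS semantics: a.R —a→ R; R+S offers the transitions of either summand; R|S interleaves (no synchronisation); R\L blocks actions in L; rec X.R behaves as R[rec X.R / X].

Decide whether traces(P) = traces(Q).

Reachable graph of P (13 states):
  s0 = a.(a.a.c.0 | (0 + b.b.(0 | 0))) → —a→ s1
  s1 = a.a.c.0 | (0 + b.b.(0 | 0)) → —a→ s2, —b→ s3
  s2 = a.c.0 | (0 + b.b.(0 | 0)) → —a→ s4, —b→ s5
  s3 = a.a.c.0 | b.(0 | 0) → —a→ s5, —b→ s6
  s4 = c.0 | (0 + b.b.(0 | 0)) → —b→ s7, —c→ s8
  s5 = a.c.0 | b.(0 | 0) → —a→ s7, —b→ s9
  s6 = a.a.c.0 | (0 | 0) → —a→ s9
  s7 = c.0 | b.(0 | 0) → —b→ s10, —c→ s11
  s8 = 0 | (0 + b.b.(0 | 0)) → —b→ s11
  s9 = a.c.0 | (0 | 0) → —a→ s10
  s10 = c.0 | (0 | 0) → —c→ s12
  s11 = 0 | b.(0 | 0) → —b→ s12
  s12 = 0 | (0 | 0) → ·
Reachable graph of Q (13 states):
  t0 = a.(a.a.c.0 | b.b.(0 | 0)) → —a→ t1
  t1 = a.a.c.0 | b.b.(0 | 0) → —a→ t2, —b→ t3
  t2 = a.c.0 | b.b.(0 | 0) → —a→ t4, —b→ t5
  t3 = a.a.c.0 | b.(0 | 0) → —a→ t5, —b→ t6
  t4 = c.0 | b.b.(0 | 0) → —b→ t7, —c→ t8
  t5 = a.c.0 | b.(0 | 0) → —a→ t7, —b→ t9
  t6 = a.a.c.0 | (0 | 0) → —a→ t9
  t7 = c.0 | b.(0 | 0) → —b→ t10, —c→ t11
  t8 = 0 | b.b.(0 | 0) → —b→ t11
  t9 = a.c.0 | (0 | 0) → —a→ t10
  t10 = c.0 | (0 | 0) → —c→ t12
  t11 = 0 | b.(0 | 0) → —b→ t12
  t12 = 0 | (0 | 0) → ·
Coarsest stable partition (strong bisimilarity classes):
  B0 = {s0, t0}
  B1 = {s1, t1}
  B2 = {s3, t3}
  B3 = {s6, t6}
  B4 = {s9, t9}
  B5 = {s10, t10}
  B6 = {s12, t12}
  B7 = {s5, t5}
  B8 = {s7, t7}
  B9 = {s11, t11}
  B10 = {s2, t2}
  B11 = {s4, t4}
  B12 = {s8, t8}
s0 ∈ B0, t0 ∈ B0 → same block
Bisimilar ⇒ trace-equivalent.

traces(P) = traces(Q)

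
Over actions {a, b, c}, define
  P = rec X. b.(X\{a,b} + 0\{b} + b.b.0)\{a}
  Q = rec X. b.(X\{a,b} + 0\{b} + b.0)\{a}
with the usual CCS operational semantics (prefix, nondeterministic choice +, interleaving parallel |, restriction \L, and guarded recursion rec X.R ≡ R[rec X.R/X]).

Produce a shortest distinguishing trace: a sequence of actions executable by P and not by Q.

bbb

LTS(P): 4 reachable states
  s0 = rec X. b.(X\{a,b} + 0\{b} + b.b.0)\{a} has moves ··b··> s1
  s1 = ((rec X. b.(X\{a,b} + 0\{b} + b.b.0)\{a})\{a,b} + 0\{b} + b.b.0)\{a} has moves ··b··> s2
  s2 = (b.0)\{a} has moves ··b··> s3
  s3 = 0\{a} has moves ∅
LTS(Q): 3 reachable states
  t0 = rec X. b.(X\{a,b} + 0\{b} + b.0)\{a} has moves ··b··> t1
  t1 = ((rec X. b.(X\{a,b} + 0\{b} + b.0)\{a})\{a,b} + 0\{b} + b.0)\{a} has moves ··b··> t2
  t2 = 0\{a} has moves ∅
Trace ⟨bbb⟩ through P, begin at {s0}:
  step 1 (b): {s1}
  step 2 (b): {s2}
  step 3 (b): {s3}
  P completes σ.
Trace ⟨bbb⟩ through Q, begin at {t0}:
  step 1 (b): {t1}
  step 2 (b): {t2}
  step 3 (b): no successor for Q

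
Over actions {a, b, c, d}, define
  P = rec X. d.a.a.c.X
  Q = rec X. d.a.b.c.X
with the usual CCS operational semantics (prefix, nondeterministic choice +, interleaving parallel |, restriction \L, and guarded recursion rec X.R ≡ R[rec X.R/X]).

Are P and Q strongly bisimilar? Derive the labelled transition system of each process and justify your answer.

P's transition system — 4 states:
  u0 = rec X. d.a.a.c.X | --d--▸ u1
  u1 = a.a.c.(rec X. d.a.a.c.X) | --a--▸ u2
  u2 = a.c.(rec X. d.a.a.c.X) | --a--▸ u3
  u3 = c.(rec X. d.a.a.c.X) | --c--▸ u0
Q's transition system — 4 states:
  v0 = rec X. d.a.b.c.X | --d--▸ v1
  v1 = a.b.c.(rec X. d.a.b.c.X) | --a--▸ v2
  v2 = b.c.(rec X. d.a.b.c.X) | --b--▸ v3
  v3 = c.(rec X. d.a.b.c.X) | --c--▸ v0
Coarsest stable partition (strong bisimilarity classes):
  B0 = {u0}
  B1 = {u1}
  B2 = {u2}
  B3 = {u3}
  B4 = {v0}
  B5 = {v1}
  B6 = {v2}
  B7 = {v3}
u0 ∈ B0, v0 ∈ B4 → different blocks

P ≁ Q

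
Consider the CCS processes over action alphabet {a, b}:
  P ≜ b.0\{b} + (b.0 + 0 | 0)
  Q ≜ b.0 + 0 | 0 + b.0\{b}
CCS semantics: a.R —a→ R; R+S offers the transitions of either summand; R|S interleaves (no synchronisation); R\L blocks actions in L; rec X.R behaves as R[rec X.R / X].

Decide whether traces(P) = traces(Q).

LTS(P): 3 reachable states
  u0 = b.0\{b} + (b.0 + 0 | 0) → =b=> u1, =b=> u2
  u1 = 0 → stopped
  u2 = 0\{b} → stopped
LTS(Q): 3 reachable states
  v0 = b.0 + 0 | 0 + b.0\{b} → =b=> v1, =b=> v2
  v1 = 0 → stopped
  v2 = 0\{b} → stopped
Partition-refinement fixed point:
  B0 = {u0, v0}
  B1 = {u1, u2, v1, v2}
u0 ∈ B0, v0 ∈ B0 → same block
Bisimilar ⇒ trace-equivalent.

trace-equivalent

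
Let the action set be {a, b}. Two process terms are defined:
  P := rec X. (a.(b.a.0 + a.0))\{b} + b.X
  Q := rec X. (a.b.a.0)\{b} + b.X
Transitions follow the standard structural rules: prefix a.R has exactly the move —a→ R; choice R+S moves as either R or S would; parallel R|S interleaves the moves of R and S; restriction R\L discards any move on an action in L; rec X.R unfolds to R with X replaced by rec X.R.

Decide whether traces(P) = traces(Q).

LTS(P): 3 reachable states
  p0 = rec X. (a.(b.a.0 + a.0))\{b} + b.X has moves ··a··> p1, ··b··> p0
  p1 = (b.a.0 + a.0)\{b} has moves ··a··> p2
  p2 = 0\{b} has moves stopped
LTS(Q): 2 reachable states
  q0 = rec X. (a.b.a.0)\{b} + b.X has moves ··a··> q1, ··b··> q0
  q1 = (b.a.0)\{b} has moves stopped
Executing aa from P (initial set {p0}):
  [1] a ⇒ {p1}
  [2] a ⇒ {p2}
  ✓ P
Executing aa from Q (initial set {q0}):
  [1] a ⇒ {q1}
  [2] a ⇒ ∅ (Q stuck)

traces(P) ≠ traces(Q) — witness ⟨aa⟩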